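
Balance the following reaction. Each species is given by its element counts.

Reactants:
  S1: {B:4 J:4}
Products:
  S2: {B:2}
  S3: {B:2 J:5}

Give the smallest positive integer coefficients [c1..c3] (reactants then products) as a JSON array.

Coefficients: [5, 6, 4]

B: 5·4 = 20 | 6·2+4·2 = 20
J: 5·4 = 20 | 6·0+4·5 = 20
gcd(5,6,4) = 1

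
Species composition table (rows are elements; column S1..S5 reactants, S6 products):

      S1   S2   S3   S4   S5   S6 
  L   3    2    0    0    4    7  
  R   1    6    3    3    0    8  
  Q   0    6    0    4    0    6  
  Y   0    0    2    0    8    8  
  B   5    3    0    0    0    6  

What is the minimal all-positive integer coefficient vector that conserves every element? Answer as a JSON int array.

Coefficients: [6, 2, 4, 6, 5, 6]

L: 6·3+2·2+4·0+6·0+5·4 = 42 | 6·7 = 42
R: 6·1+2·6+4·3+6·3+5·0 = 48 | 6·8 = 48
Q: 6·0+2·6+4·0+6·4+5·0 = 36 | 6·6 = 36
Y: 6·0+2·0+4·2+6·0+5·8 = 48 | 6·8 = 48
B: 6·5+2·3+4·0+6·0+5·0 = 36 | 6·6 = 36
gcd(6,2,4,6,5,6) = 1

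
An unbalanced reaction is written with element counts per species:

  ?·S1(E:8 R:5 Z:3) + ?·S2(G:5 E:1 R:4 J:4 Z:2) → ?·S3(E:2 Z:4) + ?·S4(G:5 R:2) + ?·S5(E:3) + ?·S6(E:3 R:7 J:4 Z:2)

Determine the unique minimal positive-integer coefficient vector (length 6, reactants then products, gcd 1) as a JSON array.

Coefficients: [4, 4, 3, 4, 6, 4]

G: 4·0+4·5 = 20 | 3·0+4·5+6·0+4·0 = 20
E: 4·8+4·1 = 36 | 3·2+4·0+6·3+4·3 = 36
R: 4·5+4·4 = 36 | 3·0+4·2+6·0+4·7 = 36
J: 4·0+4·4 = 16 | 3·0+4·0+6·0+4·4 = 16
Z: 4·3+4·2 = 20 | 3·4+4·0+6·0+4·2 = 20
gcd(4,4,3,4,6,4) = 1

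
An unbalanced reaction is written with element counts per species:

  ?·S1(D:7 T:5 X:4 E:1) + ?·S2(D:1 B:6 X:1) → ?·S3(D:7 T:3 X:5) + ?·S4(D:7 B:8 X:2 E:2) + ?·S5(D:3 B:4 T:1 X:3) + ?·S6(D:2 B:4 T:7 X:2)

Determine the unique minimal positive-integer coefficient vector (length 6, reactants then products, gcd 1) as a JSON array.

Coefficients: [4, 6, 1, 2, 3, 2]

D: 4·7+6·1 = 34 | 1·7+2·7+3·3+2·2 = 34
B: 4·0+6·6 = 36 | 1·0+2·8+3·4+2·4 = 36
T: 4·5+6·0 = 20 | 1·3+2·0+3·1+2·7 = 20
X: 4·4+6·1 = 22 | 1·5+2·2+3·3+2·2 = 22
E: 4·1+6·0 = 4 | 1·0+2·2+3·0+2·0 = 4
gcd(4,6,1,2,3,2) = 1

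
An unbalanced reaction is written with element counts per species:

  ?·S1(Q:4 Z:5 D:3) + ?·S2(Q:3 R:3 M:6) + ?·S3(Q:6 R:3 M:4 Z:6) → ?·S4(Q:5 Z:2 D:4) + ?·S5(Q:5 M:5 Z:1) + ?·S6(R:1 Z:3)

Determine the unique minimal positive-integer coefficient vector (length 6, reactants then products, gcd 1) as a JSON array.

Q: 4·4+1·3+1·6 = 25 | 3·5+2·5+6·0 = 25
R: 4·0+1·3+1·3 = 6 | 3·0+2·0+6·1 = 6
M: 4·0+1·6+1·4 = 10 | 3·0+2·5+6·0 = 10
Z: 4·5+1·0+1·6 = 26 | 3·2+2·1+6·3 = 26
D: 4·3+1·0+1·0 = 12 | 3·4+2·0+6·0 = 12
gcd(4,1,1,3,2,6) = 1

Coefficients: [4, 1, 1, 3, 2, 6]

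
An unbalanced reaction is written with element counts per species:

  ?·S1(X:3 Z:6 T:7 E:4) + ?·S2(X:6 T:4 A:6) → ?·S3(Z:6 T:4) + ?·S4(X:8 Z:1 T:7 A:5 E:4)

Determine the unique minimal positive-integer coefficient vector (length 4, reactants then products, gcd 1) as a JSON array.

Coefficients: [6, 5, 5, 6]

X: 6·3+5·6 = 48 | 5·0+6·8 = 48
Z: 6·6+5·0 = 36 | 5·6+6·1 = 36
T: 6·7+5·4 = 62 | 5·4+6·7 = 62
A: 6·0+5·6 = 30 | 5·0+6·5 = 30
E: 6·4+5·0 = 24 | 5·0+6·4 = 24
gcd(6,5,5,6) = 1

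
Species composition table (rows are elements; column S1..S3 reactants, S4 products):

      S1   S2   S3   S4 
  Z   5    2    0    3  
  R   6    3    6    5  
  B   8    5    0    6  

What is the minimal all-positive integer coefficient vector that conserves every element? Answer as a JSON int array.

Coefficients: [2, 4, 1, 6]

Z: 2·5+4·2+1·0 = 18 | 6·3 = 18
R: 2·6+4·3+1·6 = 30 | 6·5 = 30
B: 2·8+4·5+1·0 = 36 | 6·6 = 36
gcd(2,4,1,6) = 1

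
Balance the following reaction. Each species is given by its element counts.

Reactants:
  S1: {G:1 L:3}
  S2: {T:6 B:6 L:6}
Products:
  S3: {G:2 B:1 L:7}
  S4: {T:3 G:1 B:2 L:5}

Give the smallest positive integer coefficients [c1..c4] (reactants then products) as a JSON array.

T: 6·0+1·6 = 6 | 2·0+2·3 = 6
G: 6·1+1·0 = 6 | 2·2+2·1 = 6
B: 6·0+1·6 = 6 | 2·1+2·2 = 6
L: 6·3+1·6 = 24 | 2·7+2·5 = 24
gcd(6,1,2,2) = 1

Coefficients: [6, 1, 2, 2]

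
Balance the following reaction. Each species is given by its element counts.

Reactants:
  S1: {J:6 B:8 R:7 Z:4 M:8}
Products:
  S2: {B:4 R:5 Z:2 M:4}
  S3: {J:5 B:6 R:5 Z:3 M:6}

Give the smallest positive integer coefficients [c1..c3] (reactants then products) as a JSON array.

Coefficients: [5, 1, 6]

J: 5·6 = 30 | 1·0+6·5 = 30
B: 5·8 = 40 | 1·4+6·6 = 40
R: 5·7 = 35 | 1·5+6·5 = 35
Z: 5·4 = 20 | 1·2+6·3 = 20
M: 5·8 = 40 | 1·4+6·6 = 40
gcd(5,1,6) = 1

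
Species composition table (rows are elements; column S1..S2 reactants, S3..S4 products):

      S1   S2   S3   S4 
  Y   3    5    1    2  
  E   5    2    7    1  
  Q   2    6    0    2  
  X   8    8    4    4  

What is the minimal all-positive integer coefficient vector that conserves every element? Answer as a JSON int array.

Y: 2·3+1·5 = 11 | 1·1+5·2 = 11
E: 2·5+1·2 = 12 | 1·7+5·1 = 12
Q: 2·2+1·6 = 10 | 1·0+5·2 = 10
X: 2·8+1·8 = 24 | 1·4+5·4 = 24
gcd(2,1,1,5) = 1

Coefficients: [2, 1, 1, 5]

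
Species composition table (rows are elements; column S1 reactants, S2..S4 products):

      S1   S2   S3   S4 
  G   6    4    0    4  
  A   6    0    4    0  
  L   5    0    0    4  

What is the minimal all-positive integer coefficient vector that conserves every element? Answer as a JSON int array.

G: 4·6 = 24 | 1·4+6·0+5·4 = 24
A: 4·6 = 24 | 1·0+6·4+5·0 = 24
L: 4·5 = 20 | 1·0+6·0+5·4 = 20
gcd(4,1,6,5) = 1

Coefficients: [4, 1, 6, 5]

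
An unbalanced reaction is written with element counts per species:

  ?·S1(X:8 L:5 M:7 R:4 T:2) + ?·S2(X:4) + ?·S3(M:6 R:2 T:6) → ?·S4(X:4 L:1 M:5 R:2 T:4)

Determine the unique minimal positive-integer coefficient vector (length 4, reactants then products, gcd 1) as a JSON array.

X: 1·8+3·4+3·0 = 20 | 5·4 = 20
L: 1·5+3·0+3·0 = 5 | 5·1 = 5
M: 1·7+3·0+3·6 = 25 | 5·5 = 25
R: 1·4+3·0+3·2 = 10 | 5·2 = 10
T: 1·2+3·0+3·6 = 20 | 5·4 = 20
gcd(1,3,3,5) = 1

Coefficients: [1, 3, 3, 5]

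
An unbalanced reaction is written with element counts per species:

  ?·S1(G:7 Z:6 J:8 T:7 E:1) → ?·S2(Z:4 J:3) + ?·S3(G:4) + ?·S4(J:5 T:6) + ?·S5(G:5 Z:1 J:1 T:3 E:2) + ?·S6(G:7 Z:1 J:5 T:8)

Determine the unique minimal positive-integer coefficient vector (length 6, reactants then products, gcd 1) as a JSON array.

Coefficients: [4, 5, 1, 1, 2, 2]

G: 4·7 = 28 | 5·0+1·4+1·0+2·5+2·7 = 28
Z: 4·6 = 24 | 5·4+1·0+1·0+2·1+2·1 = 24
J: 4·8 = 32 | 5·3+1·0+1·5+2·1+2·5 = 32
T: 4·7 = 28 | 5·0+1·0+1·6+2·3+2·8 = 28
E: 4·1 = 4 | 5·0+1·0+1·0+2·2+2·0 = 4
gcd(4,5,1,1,2,2) = 1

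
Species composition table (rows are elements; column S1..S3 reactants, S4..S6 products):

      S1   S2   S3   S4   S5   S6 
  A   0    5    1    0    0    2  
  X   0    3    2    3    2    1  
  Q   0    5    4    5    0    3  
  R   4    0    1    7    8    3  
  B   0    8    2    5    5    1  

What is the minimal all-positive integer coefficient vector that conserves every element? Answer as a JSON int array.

A: 6·0+1·5+3·1 = 8 | 1·0+1·0+4·2 = 8
X: 6·0+1·3+3·2 = 9 | 1·3+1·2+4·1 = 9
Q: 6·0+1·5+3·4 = 17 | 1·5+1·0+4·3 = 17
R: 6·4+1·0+3·1 = 27 | 1·7+1·8+4·3 = 27
B: 6·0+1·8+3·2 = 14 | 1·5+1·5+4·1 = 14
gcd(6,1,3,1,1,4) = 1

Coefficients: [6, 1, 3, 1, 1, 4]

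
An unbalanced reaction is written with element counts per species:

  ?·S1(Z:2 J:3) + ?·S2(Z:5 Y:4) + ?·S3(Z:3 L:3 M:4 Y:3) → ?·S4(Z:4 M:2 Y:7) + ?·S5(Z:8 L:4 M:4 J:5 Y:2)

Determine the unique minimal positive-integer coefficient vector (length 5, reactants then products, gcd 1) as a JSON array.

Coefficients: [5, 2, 4, 2, 3]

Z: 5·2+2·5+4·3 = 32 | 2·4+3·8 = 32
L: 5·0+2·0+4·3 = 12 | 2·0+3·4 = 12
M: 5·0+2·0+4·4 = 16 | 2·2+3·4 = 16
J: 5·3+2·0+4·0 = 15 | 2·0+3·5 = 15
Y: 5·0+2·4+4·3 = 20 | 2·7+3·2 = 20
gcd(5,2,4,2,3) = 1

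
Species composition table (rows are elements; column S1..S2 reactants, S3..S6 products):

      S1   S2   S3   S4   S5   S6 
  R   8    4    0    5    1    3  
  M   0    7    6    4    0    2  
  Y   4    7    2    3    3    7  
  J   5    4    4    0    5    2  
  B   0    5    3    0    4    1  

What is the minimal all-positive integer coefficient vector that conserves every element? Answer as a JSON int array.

Coefficients: [2, 4, 1, 5, 4, 1]

R: 2·8+4·4 = 32 | 1·0+5·5+4·1+1·3 = 32
M: 2·0+4·7 = 28 | 1·6+5·4+4·0+1·2 = 28
Y: 2·4+4·7 = 36 | 1·2+5·3+4·3+1·7 = 36
J: 2·5+4·4 = 26 | 1·4+5·0+4·5+1·2 = 26
B: 2·0+4·5 = 20 | 1·3+5·0+4·4+1·1 = 20
gcd(2,4,1,5,4,1) = 1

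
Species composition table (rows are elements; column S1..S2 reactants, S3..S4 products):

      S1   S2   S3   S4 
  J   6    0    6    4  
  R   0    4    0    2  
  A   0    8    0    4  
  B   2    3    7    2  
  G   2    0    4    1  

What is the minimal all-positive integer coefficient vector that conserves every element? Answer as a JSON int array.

Coefficients: [5, 3, 1, 6]

J: 5·6+3·0 = 30 | 1·6+6·4 = 30
R: 5·0+3·4 = 12 | 1·0+6·2 = 12
A: 5·0+3·8 = 24 | 1·0+6·4 = 24
B: 5·2+3·3 = 19 | 1·7+6·2 = 19
G: 5·2+3·0 = 10 | 1·4+6·1 = 10
gcd(5,3,1,6) = 1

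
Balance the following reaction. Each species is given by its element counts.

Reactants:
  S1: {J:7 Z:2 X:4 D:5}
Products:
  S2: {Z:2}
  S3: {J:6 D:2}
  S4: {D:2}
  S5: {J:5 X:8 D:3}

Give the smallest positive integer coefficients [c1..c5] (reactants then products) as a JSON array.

J: 4·7 = 28 | 4·0+3·6+4·0+2·5 = 28
Z: 4·2 = 8 | 4·2+3·0+4·0+2·0 = 8
X: 4·4 = 16 | 4·0+3·0+4·0+2·8 = 16
D: 4·5 = 20 | 4·0+3·2+4·2+2·3 = 20
gcd(4,4,3,4,2) = 1

Coefficients: [4, 4, 3, 4, 2]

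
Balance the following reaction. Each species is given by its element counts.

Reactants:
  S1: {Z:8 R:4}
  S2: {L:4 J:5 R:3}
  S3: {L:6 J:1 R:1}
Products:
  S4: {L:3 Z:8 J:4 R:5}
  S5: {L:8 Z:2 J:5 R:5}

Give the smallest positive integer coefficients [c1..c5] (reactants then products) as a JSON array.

L: 3·0+5·4+3·6 = 38 | 2·3+4·8 = 38
Z: 3·8+5·0+3·0 = 24 | 2·8+4·2 = 24
J: 3·0+5·5+3·1 = 28 | 2·4+4·5 = 28
R: 3·4+5·3+3·1 = 30 | 2·5+4·5 = 30
gcd(3,5,3,2,4) = 1

Coefficients: [3, 5, 3, 2, 4]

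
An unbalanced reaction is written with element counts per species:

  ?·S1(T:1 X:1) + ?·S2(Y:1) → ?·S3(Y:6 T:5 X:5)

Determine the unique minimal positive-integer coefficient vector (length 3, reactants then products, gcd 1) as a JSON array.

Y: 5·0+6·1 = 6 | 1·6 = 6
T: 5·1+6·0 = 5 | 1·5 = 5
X: 5·1+6·0 = 5 | 1·5 = 5
gcd(5,6,1) = 1

Coefficients: [5, 6, 1]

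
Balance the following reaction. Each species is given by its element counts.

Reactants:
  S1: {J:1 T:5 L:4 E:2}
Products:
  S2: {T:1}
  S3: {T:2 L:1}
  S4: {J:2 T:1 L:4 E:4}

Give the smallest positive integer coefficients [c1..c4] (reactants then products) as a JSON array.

Coefficients: [2, 1, 4, 1]

J: 2·1 = 2 | 1·0+4·0+1·2 = 2
T: 2·5 = 10 | 1·1+4·2+1·1 = 10
L: 2·4 = 8 | 1·0+4·1+1·4 = 8
E: 2·2 = 4 | 1·0+4·0+1·4 = 4
gcd(2,1,4,1) = 1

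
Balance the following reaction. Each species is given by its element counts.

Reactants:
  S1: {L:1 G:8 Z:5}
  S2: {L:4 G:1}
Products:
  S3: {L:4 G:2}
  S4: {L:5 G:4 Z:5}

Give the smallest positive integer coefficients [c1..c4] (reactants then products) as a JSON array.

L: 1·1+6·4 = 25 | 5·4+1·5 = 25
G: 1·8+6·1 = 14 | 5·2+1·4 = 14
Z: 1·5+6·0 = 5 | 5·0+1·5 = 5
gcd(1,6,5,1) = 1

Coefficients: [1, 6, 5, 1]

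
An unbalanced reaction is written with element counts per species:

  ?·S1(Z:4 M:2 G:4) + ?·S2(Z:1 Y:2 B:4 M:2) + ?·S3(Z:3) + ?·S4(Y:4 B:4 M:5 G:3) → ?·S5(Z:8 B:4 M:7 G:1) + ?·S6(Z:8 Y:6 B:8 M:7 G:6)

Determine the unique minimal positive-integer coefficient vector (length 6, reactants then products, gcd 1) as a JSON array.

Z: 4·4+6·1+6·3+3·0 = 40 | 1·8+4·8 = 40
Y: 4·0+6·2+6·0+3·4 = 24 | 1·0+4·6 = 24
B: 4·0+6·4+6·0+3·4 = 36 | 1·4+4·8 = 36
M: 4·2+6·2+6·0+3·5 = 35 | 1·7+4·7 = 35
G: 4·4+6·0+6·0+3·3 = 25 | 1·1+4·6 = 25
gcd(4,6,6,3,1,4) = 1

Coefficients: [4, 6, 6, 3, 1, 4]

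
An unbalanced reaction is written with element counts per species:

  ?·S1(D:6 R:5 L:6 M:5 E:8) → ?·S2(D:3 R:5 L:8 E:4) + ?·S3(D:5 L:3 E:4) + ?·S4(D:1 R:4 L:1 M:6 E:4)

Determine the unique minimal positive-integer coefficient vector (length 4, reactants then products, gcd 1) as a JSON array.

D: 6·6 = 36 | 2·3+5·5+5·1 = 36
R: 6·5 = 30 | 2·5+5·0+5·4 = 30
L: 6·6 = 36 | 2·8+5·3+5·1 = 36
M: 6·5 = 30 | 2·0+5·0+5·6 = 30
E: 6·8 = 48 | 2·4+5·4+5·4 = 48
gcd(6,2,5,5) = 1

Coefficients: [6, 2, 5, 5]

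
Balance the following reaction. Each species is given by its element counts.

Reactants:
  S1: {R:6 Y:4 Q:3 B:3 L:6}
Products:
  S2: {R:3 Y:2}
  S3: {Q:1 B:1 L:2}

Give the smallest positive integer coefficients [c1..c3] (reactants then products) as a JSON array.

R: 1·6 = 6 | 2·3+3·0 = 6
Y: 1·4 = 4 | 2·2+3·0 = 4
Q: 1·3 = 3 | 2·0+3·1 = 3
B: 1·3 = 3 | 2·0+3·1 = 3
L: 1·6 = 6 | 2·0+3·2 = 6
gcd(1,2,3) = 1

Coefficients: [1, 2, 3]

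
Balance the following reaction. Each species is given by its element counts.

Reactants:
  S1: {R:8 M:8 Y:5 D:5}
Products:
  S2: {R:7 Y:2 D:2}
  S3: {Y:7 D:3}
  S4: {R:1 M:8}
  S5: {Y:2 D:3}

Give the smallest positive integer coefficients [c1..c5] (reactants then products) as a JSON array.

Coefficients: [5, 5, 1, 5, 4]

R: 5·8 = 40 | 5·7+1·0+5·1+4·0 = 40
M: 5·8 = 40 | 5·0+1·0+5·8+4·0 = 40
Y: 5·5 = 25 | 5·2+1·7+5·0+4·2 = 25
D: 5·5 = 25 | 5·2+1·3+5·0+4·3 = 25
gcd(5,5,1,5,4) = 1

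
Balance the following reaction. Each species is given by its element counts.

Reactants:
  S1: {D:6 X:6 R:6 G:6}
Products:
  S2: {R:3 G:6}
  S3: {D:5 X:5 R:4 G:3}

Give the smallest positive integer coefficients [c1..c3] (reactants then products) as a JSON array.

D: 5·6 = 30 | 2·0+6·5 = 30
X: 5·6 = 30 | 2·0+6·5 = 30
R: 5·6 = 30 | 2·3+6·4 = 30
G: 5·6 = 30 | 2·6+6·3 = 30
gcd(5,2,6) = 1

Coefficients: [5, 2, 6]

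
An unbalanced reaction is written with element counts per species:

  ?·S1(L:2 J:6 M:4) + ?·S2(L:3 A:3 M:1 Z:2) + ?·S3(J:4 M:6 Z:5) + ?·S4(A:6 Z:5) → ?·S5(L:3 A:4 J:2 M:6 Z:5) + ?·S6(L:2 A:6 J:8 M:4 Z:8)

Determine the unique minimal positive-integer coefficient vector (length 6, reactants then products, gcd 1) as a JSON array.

L: 4·2+6·3+5·0+5·0 = 26 | 6·3+4·2 = 26
A: 4·0+6·3+5·0+5·6 = 48 | 6·4+4·6 = 48
J: 4·6+6·0+5·4+5·0 = 44 | 6·2+4·8 = 44
M: 4·4+6·1+5·6+5·0 = 52 | 6·6+4·4 = 52
Z: 4·0+6·2+5·5+5·5 = 62 | 6·5+4·8 = 62
gcd(4,6,5,5,6,4) = 1

Coefficients: [4, 6, 5, 5, 6, 4]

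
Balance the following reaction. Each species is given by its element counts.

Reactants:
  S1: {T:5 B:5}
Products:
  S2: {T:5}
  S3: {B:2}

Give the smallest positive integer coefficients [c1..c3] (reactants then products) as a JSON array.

T: 2·5 = 10 | 2·5+5·0 = 10
B: 2·5 = 10 | 2·0+5·2 = 10
gcd(2,2,5) = 1

Coefficients: [2, 2, 5]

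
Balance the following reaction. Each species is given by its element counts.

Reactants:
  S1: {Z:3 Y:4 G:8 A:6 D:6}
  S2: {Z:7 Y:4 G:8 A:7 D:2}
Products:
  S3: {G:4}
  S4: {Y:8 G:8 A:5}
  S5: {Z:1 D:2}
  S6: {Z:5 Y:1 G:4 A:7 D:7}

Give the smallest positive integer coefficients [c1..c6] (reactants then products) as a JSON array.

Z: 6·3+1·7 = 25 | 4·0+3·0+5·1+4·5 = 25
Y: 6·4+1·4 = 28 | 4·0+3·8+5·0+4·1 = 28
G: 6·8+1·8 = 56 | 4·4+3·8+5·0+4·4 = 56
A: 6·6+1·7 = 43 | 4·0+3·5+5·0+4·7 = 43
D: 6·6+1·2 = 38 | 4·0+3·0+5·2+4·7 = 38
gcd(6,1,4,3,5,4) = 1

Coefficients: [6, 1, 4, 3, 5, 4]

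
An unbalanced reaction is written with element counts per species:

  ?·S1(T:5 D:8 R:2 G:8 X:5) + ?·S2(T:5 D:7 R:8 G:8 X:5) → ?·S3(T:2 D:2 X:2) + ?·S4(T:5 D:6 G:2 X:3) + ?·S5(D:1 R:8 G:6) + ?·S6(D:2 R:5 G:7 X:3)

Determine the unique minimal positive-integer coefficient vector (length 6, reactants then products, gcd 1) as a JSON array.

T: 2·5+6·5 = 40 | 5·2+6·5+4·0+4·0 = 40
D: 2·8+6·7 = 58 | 5·2+6·6+4·1+4·2 = 58
R: 2·2+6·8 = 52 | 5·0+6·0+4·8+4·5 = 52
G: 2·8+6·8 = 64 | 5·0+6·2+4·6+4·7 = 64
X: 2·5+6·5 = 40 | 5·2+6·3+4·0+4·3 = 40
gcd(2,6,5,6,4,4) = 1

Coefficients: [2, 6, 5, 6, 4, 4]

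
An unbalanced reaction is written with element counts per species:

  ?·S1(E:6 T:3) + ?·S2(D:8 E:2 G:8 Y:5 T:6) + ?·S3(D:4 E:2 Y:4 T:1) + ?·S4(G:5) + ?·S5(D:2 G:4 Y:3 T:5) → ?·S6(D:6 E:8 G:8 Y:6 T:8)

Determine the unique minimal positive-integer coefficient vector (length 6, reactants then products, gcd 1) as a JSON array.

D: 5·0+1·8+4·4+4·0+3·2 = 30 | 5·6 = 30
E: 5·6+1·2+4·2+4·0+3·0 = 40 | 5·8 = 40
G: 5·0+1·8+4·0+4·5+3·4 = 40 | 5·8 = 40
Y: 5·0+1·5+4·4+4·0+3·3 = 30 | 5·6 = 30
T: 5·3+1·6+4·1+4·0+3·5 = 40 | 5·8 = 40
gcd(5,1,4,4,3,5) = 1

Coefficients: [5, 1, 4, 4, 3, 5]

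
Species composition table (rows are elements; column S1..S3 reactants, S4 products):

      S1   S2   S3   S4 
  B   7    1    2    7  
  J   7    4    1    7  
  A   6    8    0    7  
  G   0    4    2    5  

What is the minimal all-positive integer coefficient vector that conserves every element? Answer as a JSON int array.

B: 1·7+1·1+3·2 = 14 | 2·7 = 14
J: 1·7+1·4+3·1 = 14 | 2·7 = 14
A: 1·6+1·8+3·0 = 14 | 2·7 = 14
G: 1·0+1·4+3·2 = 10 | 2·5 = 10
gcd(1,1,3,2) = 1

Coefficients: [1, 1, 3, 2]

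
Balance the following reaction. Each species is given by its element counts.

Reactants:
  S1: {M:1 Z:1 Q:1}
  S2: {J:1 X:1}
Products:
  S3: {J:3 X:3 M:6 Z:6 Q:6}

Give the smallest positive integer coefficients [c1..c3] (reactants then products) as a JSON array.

Coefficients: [6, 3, 1]

J: 6·0+3·1 = 3 | 1·3 = 3
X: 6·0+3·1 = 3 | 1·3 = 3
M: 6·1+3·0 = 6 | 1·6 = 6
Z: 6·1+3·0 = 6 | 1·6 = 6
Q: 6·1+3·0 = 6 | 1·6 = 6
gcd(6,3,1) = 1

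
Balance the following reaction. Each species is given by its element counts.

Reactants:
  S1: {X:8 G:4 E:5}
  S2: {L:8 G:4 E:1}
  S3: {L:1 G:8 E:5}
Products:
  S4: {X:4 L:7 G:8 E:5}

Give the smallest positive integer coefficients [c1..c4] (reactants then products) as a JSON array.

X: 3·8+5·0+2·0 = 24 | 6·4 = 24
L: 3·0+5·8+2·1 = 42 | 6·7 = 42
G: 3·4+5·4+2·8 = 48 | 6·8 = 48
E: 3·5+5·1+2·5 = 30 | 6·5 = 30
gcd(3,5,2,6) = 1

Coefficients: [3, 5, 2, 6]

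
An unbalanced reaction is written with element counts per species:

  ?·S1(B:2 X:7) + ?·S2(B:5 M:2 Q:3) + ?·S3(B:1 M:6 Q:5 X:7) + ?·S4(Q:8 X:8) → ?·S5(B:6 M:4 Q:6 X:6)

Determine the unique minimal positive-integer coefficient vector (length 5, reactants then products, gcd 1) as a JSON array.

Coefficients: [2, 6, 2, 1, 6]

B: 2·2+6·5+2·1+1·0 = 36 | 6·6 = 36
M: 2·0+6·2+2·6+1·0 = 24 | 6·4 = 24
Q: 2·0+6·3+2·5+1·8 = 36 | 6·6 = 36
X: 2·7+6·0+2·7+1·8 = 36 | 6·6 = 36
gcd(2,6,2,1,6) = 1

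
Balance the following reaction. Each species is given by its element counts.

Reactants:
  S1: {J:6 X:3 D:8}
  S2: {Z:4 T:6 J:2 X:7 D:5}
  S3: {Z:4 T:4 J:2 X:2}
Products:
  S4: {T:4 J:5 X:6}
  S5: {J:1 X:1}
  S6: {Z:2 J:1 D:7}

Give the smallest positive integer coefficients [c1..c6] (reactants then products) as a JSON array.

Z: 4·0+2·4+1·4 = 12 | 4·0+4·0+6·2 = 12
T: 4·0+2·6+1·4 = 16 | 4·4+4·0+6·0 = 16
J: 4·6+2·2+1·2 = 30 | 4·5+4·1+6·1 = 30
X: 4·3+2·7+1·2 = 28 | 4·6+4·1+6·0 = 28
D: 4·8+2·5+1·0 = 42 | 4·0+4·0+6·7 = 42
gcd(4,2,1,4,4,6) = 1

Coefficients: [4, 2, 1, 4, 4, 6]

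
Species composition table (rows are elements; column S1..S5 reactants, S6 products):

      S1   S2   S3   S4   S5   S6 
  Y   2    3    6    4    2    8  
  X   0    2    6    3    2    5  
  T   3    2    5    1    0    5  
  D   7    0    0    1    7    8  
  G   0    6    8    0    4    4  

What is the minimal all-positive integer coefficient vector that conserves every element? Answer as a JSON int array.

Y: 5·2+2·3+1·6+6·4+1·2 = 48 | 6·8 = 48
X: 5·0+2·2+1·6+6·3+1·2 = 30 | 6·5 = 30
T: 5·3+2·2+1·5+6·1+1·0 = 30 | 6·5 = 30
D: 5·7+2·0+1·0+6·1+1·7 = 48 | 6·8 = 48
G: 5·0+2·6+1·8+6·0+1·4 = 24 | 6·4 = 24
gcd(5,2,1,6,1,6) = 1

Coefficients: [5, 2, 1, 6, 1, 6]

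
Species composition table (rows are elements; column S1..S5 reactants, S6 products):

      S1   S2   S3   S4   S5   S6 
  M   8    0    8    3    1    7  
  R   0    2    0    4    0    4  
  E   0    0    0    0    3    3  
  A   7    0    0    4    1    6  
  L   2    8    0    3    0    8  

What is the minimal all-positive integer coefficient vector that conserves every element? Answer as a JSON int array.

Coefficients: [2, 4, 1, 4, 6, 6]

M: 2·8+4·0+1·8+4·3+6·1 = 42 | 6·7 = 42
R: 2·0+4·2+1·0+4·4+6·0 = 24 | 6·4 = 24
E: 2·0+4·0+1·0+4·0+6·3 = 18 | 6·3 = 18
A: 2·7+4·0+1·0+4·4+6·1 = 36 | 6·6 = 36
L: 2·2+4·8+1·0+4·3+6·0 = 48 | 6·8 = 48
gcd(2,4,1,4,6,6) = 1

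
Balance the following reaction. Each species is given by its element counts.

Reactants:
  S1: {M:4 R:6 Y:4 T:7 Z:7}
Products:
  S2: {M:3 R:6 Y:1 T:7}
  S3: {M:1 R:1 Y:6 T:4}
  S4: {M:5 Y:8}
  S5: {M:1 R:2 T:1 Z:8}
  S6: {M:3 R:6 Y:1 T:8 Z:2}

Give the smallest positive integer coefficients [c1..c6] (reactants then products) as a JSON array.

M: 6·4 = 24 | 3·3+2·1+1·5+5·1+1·3 = 24
R: 6·6 = 36 | 3·6+2·1+1·0+5·2+1·6 = 36
Y: 6·4 = 24 | 3·1+2·6+1·8+5·0+1·1 = 24
T: 6·7 = 42 | 3·7+2·4+1·0+5·1+1·8 = 42
Z: 6·7 = 42 | 3·0+2·0+1·0+5·8+1·2 = 42
gcd(6,3,2,1,5,1) = 1

Coefficients: [6, 3, 2, 1, 5, 1]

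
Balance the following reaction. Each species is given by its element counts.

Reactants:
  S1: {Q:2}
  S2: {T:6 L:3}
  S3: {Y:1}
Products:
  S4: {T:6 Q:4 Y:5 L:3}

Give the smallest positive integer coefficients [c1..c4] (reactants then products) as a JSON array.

Coefficients: [2, 1, 5, 1]

T: 2·0+1·6+5·0 = 6 | 1·6 = 6
Q: 2·2+1·0+5·0 = 4 | 1·4 = 4
Y: 2·0+1·0+5·1 = 5 | 1·5 = 5
L: 2·0+1·3+5·0 = 3 | 1·3 = 3
gcd(2,1,5,1) = 1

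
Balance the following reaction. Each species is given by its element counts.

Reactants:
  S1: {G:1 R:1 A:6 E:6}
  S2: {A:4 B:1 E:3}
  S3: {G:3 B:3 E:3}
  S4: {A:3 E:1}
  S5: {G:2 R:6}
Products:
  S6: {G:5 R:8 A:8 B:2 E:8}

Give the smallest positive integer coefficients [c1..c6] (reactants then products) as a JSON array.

Coefficients: [4, 1, 3, 4, 6, 5]

G: 4·1+1·0+3·3+4·0+6·2 = 25 | 5·5 = 25
R: 4·1+1·0+3·0+4·0+6·6 = 40 | 5·8 = 40
A: 4·6+1·4+3·0+4·3+6·0 = 40 | 5·8 = 40
B: 4·0+1·1+3·3+4·0+6·0 = 10 | 5·2 = 10
E: 4·6+1·3+3·3+4·1+6·0 = 40 | 5·8 = 40
gcd(4,1,3,4,6,5) = 1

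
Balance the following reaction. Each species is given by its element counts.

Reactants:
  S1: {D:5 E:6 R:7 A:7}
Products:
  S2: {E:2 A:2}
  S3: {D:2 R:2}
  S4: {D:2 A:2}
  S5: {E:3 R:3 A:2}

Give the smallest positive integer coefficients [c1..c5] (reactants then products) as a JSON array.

D: 4·5 = 20 | 3·0+5·2+5·2+6·0 = 20
E: 4·6 = 24 | 3·2+5·0+5·0+6·3 = 24
R: 4·7 = 28 | 3·0+5·2+5·0+6·3 = 28
A: 4·7 = 28 | 3·2+5·0+5·2+6·2 = 28
gcd(4,3,5,5,6) = 1

Coefficients: [4, 3, 5, 5, 6]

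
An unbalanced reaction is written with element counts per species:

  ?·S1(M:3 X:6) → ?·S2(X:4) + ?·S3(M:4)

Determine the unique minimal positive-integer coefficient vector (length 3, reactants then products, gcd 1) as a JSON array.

M: 4·3 = 12 | 6·0+3·4 = 12
X: 4·6 = 24 | 6·4+3·0 = 24
gcd(4,6,3) = 1

Coefficients: [4, 6, 3]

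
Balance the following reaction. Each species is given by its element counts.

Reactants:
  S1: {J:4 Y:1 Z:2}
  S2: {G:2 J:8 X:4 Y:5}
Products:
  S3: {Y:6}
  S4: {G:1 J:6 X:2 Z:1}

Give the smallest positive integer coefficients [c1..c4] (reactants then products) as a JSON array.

Coefficients: [1, 1, 1, 2]

G: 1·0+1·2 = 2 | 1·0+2·1 = 2
J: 1·4+1·8 = 12 | 1·0+2·6 = 12
X: 1·0+1·4 = 4 | 1·0+2·2 = 4
Y: 1·1+1·5 = 6 | 1·6+2·0 = 6
Z: 1·2+1·0 = 2 | 1·0+2·1 = 2
gcd(1,1,1,2) = 1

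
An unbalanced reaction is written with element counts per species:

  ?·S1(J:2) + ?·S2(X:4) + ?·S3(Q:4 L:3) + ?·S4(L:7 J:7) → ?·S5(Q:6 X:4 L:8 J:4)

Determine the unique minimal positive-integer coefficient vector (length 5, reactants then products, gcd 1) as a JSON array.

Coefficients: [1, 4, 6, 2, 4]

Q: 1·0+4·0+6·4+2·0 = 24 | 4·6 = 24
X: 1·0+4·4+6·0+2·0 = 16 | 4·4 = 16
L: 1·0+4·0+6·3+2·7 = 32 | 4·8 = 32
J: 1·2+4·0+6·0+2·7 = 16 | 4·4 = 16
gcd(1,4,6,2,4) = 1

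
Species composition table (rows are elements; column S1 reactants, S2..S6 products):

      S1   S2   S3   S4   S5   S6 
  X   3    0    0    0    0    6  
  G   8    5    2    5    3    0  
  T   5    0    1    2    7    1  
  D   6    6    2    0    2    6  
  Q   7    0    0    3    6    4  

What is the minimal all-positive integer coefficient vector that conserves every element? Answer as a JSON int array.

Coefficients: [6, 2, 1, 6, 2, 3]

X: 6·3 = 18 | 2·0+1·0+6·0+2·0+3·6 = 18
G: 6·8 = 48 | 2·5+1·2+6·5+2·3+3·0 = 48
T: 6·5 = 30 | 2·0+1·1+6·2+2·7+3·1 = 30
D: 6·6 = 36 | 2·6+1·2+6·0+2·2+3·6 = 36
Q: 6·7 = 42 | 2·0+1·0+6·3+2·6+3·4 = 42
gcd(6,2,1,6,2,3) = 1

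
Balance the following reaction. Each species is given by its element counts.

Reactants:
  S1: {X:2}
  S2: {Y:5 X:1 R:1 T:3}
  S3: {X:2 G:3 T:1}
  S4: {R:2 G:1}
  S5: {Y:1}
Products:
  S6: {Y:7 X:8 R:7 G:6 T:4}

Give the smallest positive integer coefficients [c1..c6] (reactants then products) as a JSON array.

Y: 5·0+2·5+2·0+6·0+4·1 = 14 | 2·7 = 14
X: 5·2+2·1+2·2+6·0+4·0 = 16 | 2·8 = 16
R: 5·0+2·1+2·0+6·2+4·0 = 14 | 2·7 = 14
G: 5·0+2·0+2·3+6·1+4·0 = 12 | 2·6 = 12
T: 5·0+2·3+2·1+6·0+4·0 = 8 | 2·4 = 8
gcd(5,2,2,6,4,2) = 1

Coefficients: [5, 2, 2, 6, 4, 2]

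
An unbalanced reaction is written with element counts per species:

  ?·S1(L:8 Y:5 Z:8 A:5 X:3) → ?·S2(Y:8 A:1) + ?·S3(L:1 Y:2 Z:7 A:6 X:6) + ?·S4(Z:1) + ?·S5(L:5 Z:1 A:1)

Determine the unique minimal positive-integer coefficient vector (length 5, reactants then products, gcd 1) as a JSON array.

Coefficients: [2, 1, 1, 6, 3]

L: 2·8 = 16 | 1·0+1·1+6·0+3·5 = 16
Y: 2·5 = 10 | 1·8+1·2+6·0+3·0 = 10
Z: 2·8 = 16 | 1·0+1·7+6·1+3·1 = 16
A: 2·5 = 10 | 1·1+1·6+6·0+3·1 = 10
X: 2·3 = 6 | 1·0+1·6+6·0+3·0 = 6
gcd(2,1,1,6,3) = 1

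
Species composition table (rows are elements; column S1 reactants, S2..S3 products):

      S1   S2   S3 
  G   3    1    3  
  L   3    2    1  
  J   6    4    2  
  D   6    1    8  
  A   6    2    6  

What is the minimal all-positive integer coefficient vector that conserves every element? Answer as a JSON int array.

G: 5·3 = 15 | 6·1+3·3 = 15
L: 5·3 = 15 | 6·2+3·1 = 15
J: 5·6 = 30 | 6·4+3·2 = 30
D: 5·6 = 30 | 6·1+3·8 = 30
A: 5·6 = 30 | 6·2+3·6 = 30
gcd(5,6,3) = 1

Coefficients: [5, 6, 3]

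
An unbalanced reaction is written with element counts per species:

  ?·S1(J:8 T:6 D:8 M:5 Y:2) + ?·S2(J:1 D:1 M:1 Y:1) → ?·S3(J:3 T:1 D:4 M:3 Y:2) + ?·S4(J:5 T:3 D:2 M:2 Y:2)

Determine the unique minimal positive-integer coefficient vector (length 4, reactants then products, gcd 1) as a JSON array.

J: 1·8+6·1 = 14 | 3·3+1·5 = 14
T: 1·6+6·0 = 6 | 3·1+1·3 = 6
D: 1·8+6·1 = 14 | 3·4+1·2 = 14
M: 1·5+6·1 = 11 | 3·3+1·2 = 11
Y: 1·2+6·1 = 8 | 3·2+1·2 = 8
gcd(1,6,3,1) = 1

Coefficients: [1, 6, 3, 1]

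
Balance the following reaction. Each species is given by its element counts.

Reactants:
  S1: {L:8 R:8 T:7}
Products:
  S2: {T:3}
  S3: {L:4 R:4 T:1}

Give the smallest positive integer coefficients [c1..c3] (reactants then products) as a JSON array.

Coefficients: [3, 5, 6]

L: 3·8 = 24 | 5·0+6·4 = 24
R: 3·8 = 24 | 5·0+6·4 = 24
T: 3·7 = 21 | 5·3+6·1 = 21
gcd(3,5,6) = 1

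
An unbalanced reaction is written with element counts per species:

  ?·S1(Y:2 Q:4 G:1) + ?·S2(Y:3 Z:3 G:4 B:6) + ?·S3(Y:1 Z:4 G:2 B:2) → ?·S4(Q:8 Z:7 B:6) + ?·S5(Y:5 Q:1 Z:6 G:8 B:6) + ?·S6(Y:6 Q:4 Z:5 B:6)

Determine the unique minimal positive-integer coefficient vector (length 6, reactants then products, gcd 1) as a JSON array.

Coefficients: [4, 4, 6, 1, 4, 1]

Y: 4·2+4·3+6·1 = 26 | 1·0+4·5+1·6 = 26
Q: 4·4+4·0+6·0 = 16 | 1·8+4·1+1·4 = 16
Z: 4·0+4·3+6·4 = 36 | 1·7+4·6+1·5 = 36
G: 4·1+4·4+6·2 = 32 | 1·0+4·8+1·0 = 32
B: 4·0+4·6+6·2 = 36 | 1·6+4·6+1·6 = 36
gcd(4,4,6,1,4,1) = 1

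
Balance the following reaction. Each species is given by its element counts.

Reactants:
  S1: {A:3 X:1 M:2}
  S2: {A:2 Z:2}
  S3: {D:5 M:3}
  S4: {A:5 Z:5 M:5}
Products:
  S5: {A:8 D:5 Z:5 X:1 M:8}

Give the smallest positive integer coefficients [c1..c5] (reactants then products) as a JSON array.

Coefficients: [5, 5, 5, 3, 5]

A: 5·3+5·2+5·0+3·5 = 40 | 5·8 = 40
D: 5·0+5·0+5·5+3·0 = 25 | 5·5 = 25
Z: 5·0+5·2+5·0+3·5 = 25 | 5·5 = 25
X: 5·1+5·0+5·0+3·0 = 5 | 5·1 = 5
M: 5·2+5·0+5·3+3·5 = 40 | 5·8 = 40
gcd(5,5,5,3,5) = 1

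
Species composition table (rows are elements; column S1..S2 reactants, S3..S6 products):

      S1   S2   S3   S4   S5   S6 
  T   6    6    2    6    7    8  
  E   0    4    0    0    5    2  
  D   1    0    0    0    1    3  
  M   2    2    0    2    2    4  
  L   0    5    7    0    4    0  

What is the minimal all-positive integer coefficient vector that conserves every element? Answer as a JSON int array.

Coefficients: [5, 3, 1, 4, 2, 1]

T: 5·6+3·6 = 48 | 1·2+4·6+2·7+1·8 = 48
E: 5·0+3·4 = 12 | 1·0+4·0+2·5+1·2 = 12
D: 5·1+3·0 = 5 | 1·0+4·0+2·1+1·3 = 5
M: 5·2+3·2 = 16 | 1·0+4·2+2·2+1·4 = 16
L: 5·0+3·5 = 15 | 1·7+4·0+2·4+1·0 = 15
gcd(5,3,1,4,2,1) = 1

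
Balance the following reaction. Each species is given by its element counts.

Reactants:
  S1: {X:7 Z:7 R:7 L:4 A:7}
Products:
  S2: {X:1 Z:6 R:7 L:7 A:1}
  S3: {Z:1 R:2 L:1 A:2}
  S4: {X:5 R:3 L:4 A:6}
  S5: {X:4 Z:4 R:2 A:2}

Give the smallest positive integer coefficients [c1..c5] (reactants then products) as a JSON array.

X: 5·7 = 35 | 1·1+5·0+2·5+6·4 = 35
Z: 5·7 = 35 | 1·6+5·1+2·0+6·4 = 35
R: 5·7 = 35 | 1·7+5·2+2·3+6·2 = 35
L: 5·4 = 20 | 1·7+5·1+2·4+6·0 = 20
A: 5·7 = 35 | 1·1+5·2+2·6+6·2 = 35
gcd(5,1,5,2,6) = 1

Coefficients: [5, 1, 5, 2, 6]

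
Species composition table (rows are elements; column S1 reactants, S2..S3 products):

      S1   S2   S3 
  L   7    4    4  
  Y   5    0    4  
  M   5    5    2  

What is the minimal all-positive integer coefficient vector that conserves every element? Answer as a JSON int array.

L: 4·7 = 28 | 2·4+5·4 = 28
Y: 4·5 = 20 | 2·0+5·4 = 20
M: 4·5 = 20 | 2·5+5·2 = 20
gcd(4,2,5) = 1

Coefficients: [4, 2, 5]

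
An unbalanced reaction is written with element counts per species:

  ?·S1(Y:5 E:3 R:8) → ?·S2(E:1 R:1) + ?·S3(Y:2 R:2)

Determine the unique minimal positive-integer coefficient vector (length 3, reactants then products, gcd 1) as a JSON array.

Coefficients: [2, 6, 5]

Y: 2·5 = 10 | 6·0+5·2 = 10
E: 2·3 = 6 | 6·1+5·0 = 6
R: 2·8 = 16 | 6·1+5·2 = 16
gcd(2,6,5) = 1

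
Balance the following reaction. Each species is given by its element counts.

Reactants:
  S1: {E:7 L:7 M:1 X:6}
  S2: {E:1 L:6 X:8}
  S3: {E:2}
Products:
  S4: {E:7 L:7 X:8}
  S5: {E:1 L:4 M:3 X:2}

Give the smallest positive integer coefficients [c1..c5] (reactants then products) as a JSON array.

E: 3·7+3·1+6·2 = 36 | 5·7+1·1 = 36
L: 3·7+3·6+6·0 = 39 | 5·7+1·4 = 39
M: 3·1+3·0+6·0 = 3 | 5·0+1·3 = 3
X: 3·6+3·8+6·0 = 42 | 5·8+1·2 = 42
gcd(3,3,6,5,1) = 1

Coefficients: [3, 3, 6, 5, 1]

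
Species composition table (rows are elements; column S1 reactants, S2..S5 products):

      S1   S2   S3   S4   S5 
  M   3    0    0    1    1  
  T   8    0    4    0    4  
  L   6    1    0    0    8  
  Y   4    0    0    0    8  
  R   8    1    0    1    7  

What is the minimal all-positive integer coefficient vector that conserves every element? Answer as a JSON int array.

M: 2·3 = 6 | 4·0+3·0+5·1+1·1 = 6
T: 2·8 = 16 | 4·0+3·4+5·0+1·4 = 16
L: 2·6 = 12 | 4·1+3·0+5·0+1·8 = 12
Y: 2·4 = 8 | 4·0+3·0+5·0+1·8 = 8
R: 2·8 = 16 | 4·1+3·0+5·1+1·7 = 16
gcd(2,4,3,5,1) = 1

Coefficients: [2, 4, 3, 5, 1]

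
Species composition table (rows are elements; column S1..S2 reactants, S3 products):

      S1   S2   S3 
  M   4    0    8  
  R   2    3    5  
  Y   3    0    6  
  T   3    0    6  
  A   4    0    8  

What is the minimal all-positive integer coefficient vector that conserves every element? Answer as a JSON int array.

Coefficients: [6, 1, 3]

M: 6·4+1·0 = 24 | 3·8 = 24
R: 6·2+1·3 = 15 | 3·5 = 15
Y: 6·3+1·0 = 18 | 3·6 = 18
T: 6·3+1·0 = 18 | 3·6 = 18
A: 6·4+1·0 = 24 | 3·8 = 24
gcd(6,1,3) = 1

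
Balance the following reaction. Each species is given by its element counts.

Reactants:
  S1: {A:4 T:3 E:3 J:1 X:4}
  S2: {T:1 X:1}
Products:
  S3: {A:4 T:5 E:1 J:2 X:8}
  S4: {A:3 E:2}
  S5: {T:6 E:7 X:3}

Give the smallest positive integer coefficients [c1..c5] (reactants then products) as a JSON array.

Coefficients: [6, 3, 3, 4, 1]

A: 6·4+3·0 = 24 | 3·4+4·3+1·0 = 24
T: 6·3+3·1 = 21 | 3·5+4·0+1·6 = 21
E: 6·3+3·0 = 18 | 3·1+4·2+1·7 = 18
J: 6·1+3·0 = 6 | 3·2+4·0+1·0 = 6
X: 6·4+3·1 = 27 | 3·8+4·0+1·3 = 27
gcd(6,3,3,4,1) = 1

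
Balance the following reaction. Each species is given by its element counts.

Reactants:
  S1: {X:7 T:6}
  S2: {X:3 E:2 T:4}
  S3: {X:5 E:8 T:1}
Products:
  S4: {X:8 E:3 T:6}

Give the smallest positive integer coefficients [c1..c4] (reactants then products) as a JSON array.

Coefficients: [5, 1, 2, 6]

X: 5·7+1·3+2·5 = 48 | 6·8 = 48
E: 5·0+1·2+2·8 = 18 | 6·3 = 18
T: 5·6+1·4+2·1 = 36 | 6·6 = 36
gcd(5,1,2,6) = 1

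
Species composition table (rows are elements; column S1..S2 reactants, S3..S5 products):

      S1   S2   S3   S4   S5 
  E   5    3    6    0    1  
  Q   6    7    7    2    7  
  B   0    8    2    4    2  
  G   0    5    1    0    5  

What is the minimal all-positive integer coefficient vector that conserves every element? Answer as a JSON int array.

Coefficients: [5, 2, 5, 1, 1]

E: 5·5+2·3 = 31 | 5·6+1·0+1·1 = 31
Q: 5·6+2·7 = 44 | 5·7+1·2+1·7 = 44
B: 5·0+2·8 = 16 | 5·2+1·4+1·2 = 16
G: 5·0+2·5 = 10 | 5·1+1·0+1·5 = 10
gcd(5,2,5,1,1) = 1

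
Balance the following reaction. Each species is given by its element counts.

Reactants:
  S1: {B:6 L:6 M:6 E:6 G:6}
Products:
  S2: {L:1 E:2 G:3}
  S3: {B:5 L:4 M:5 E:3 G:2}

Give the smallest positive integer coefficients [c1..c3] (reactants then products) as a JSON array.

B: 5·6 = 30 | 6·0+6·5 = 30
L: 5·6 = 30 | 6·1+6·4 = 30
M: 5·6 = 30 | 6·0+6·5 = 30
E: 5·6 = 30 | 6·2+6·3 = 30
G: 5·6 = 30 | 6·3+6·2 = 30
gcd(5,6,6) = 1

Coefficients: [5, 6, 6]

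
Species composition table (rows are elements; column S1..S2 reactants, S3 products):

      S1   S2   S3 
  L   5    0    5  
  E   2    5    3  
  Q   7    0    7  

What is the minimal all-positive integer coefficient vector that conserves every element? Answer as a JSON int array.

L: 5·5+1·0 = 25 | 5·5 = 25
E: 5·2+1·5 = 15 | 5·3 = 15
Q: 5·7+1·0 = 35 | 5·7 = 35
gcd(5,1,5) = 1

Coefficients: [5, 1, 5]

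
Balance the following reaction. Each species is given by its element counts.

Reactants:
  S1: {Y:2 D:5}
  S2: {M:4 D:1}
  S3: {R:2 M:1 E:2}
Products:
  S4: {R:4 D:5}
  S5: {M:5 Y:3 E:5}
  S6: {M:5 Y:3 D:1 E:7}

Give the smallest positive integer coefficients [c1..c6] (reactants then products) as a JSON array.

R: 3·0+1·0+6·2 = 12 | 3·4+1·0+1·0 = 12
M: 3·0+1·4+6·1 = 10 | 3·0+1·5+1·5 = 10
Y: 3·2+1·0+6·0 = 6 | 3·0+1·3+1·3 = 6
D: 3·5+1·1+6·0 = 16 | 3·5+1·0+1·1 = 16
E: 3·0+1·0+6·2 = 12 | 3·0+1·5+1·7 = 12
gcd(3,1,6,3,1,1) = 1

Coefficients: [3, 1, 6, 3, 1, 1]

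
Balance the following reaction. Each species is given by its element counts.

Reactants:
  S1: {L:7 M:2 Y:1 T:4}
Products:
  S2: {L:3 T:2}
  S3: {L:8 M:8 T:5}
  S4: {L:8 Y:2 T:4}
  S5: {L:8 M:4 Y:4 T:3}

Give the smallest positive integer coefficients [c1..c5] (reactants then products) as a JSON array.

L: 6·7 = 42 | 6·3+1·8+1·8+1·8 = 42
M: 6·2 = 12 | 6·0+1·8+1·0+1·4 = 12
Y: 6·1 = 6 | 6·0+1·0+1·2+1·4 = 6
T: 6·4 = 24 | 6·2+1·5+1·4+1·3 = 24
gcd(6,6,1,1,1) = 1

Coefficients: [6, 6, 1, 1, 1]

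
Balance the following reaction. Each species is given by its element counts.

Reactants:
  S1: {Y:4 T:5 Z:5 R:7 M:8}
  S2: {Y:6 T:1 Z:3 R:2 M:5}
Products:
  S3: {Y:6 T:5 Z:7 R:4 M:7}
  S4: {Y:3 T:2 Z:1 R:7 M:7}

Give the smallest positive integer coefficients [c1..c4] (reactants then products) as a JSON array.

Coefficients: [6, 3, 5, 4]

Y: 6·4+3·6 = 42 | 5·6+4·3 = 42
T: 6·5+3·1 = 33 | 5·5+4·2 = 33
Z: 6·5+3·3 = 39 | 5·7+4·1 = 39
R: 6·7+3·2 = 48 | 5·4+4·7 = 48
M: 6·8+3·5 = 63 | 5·7+4·7 = 63
gcd(6,3,5,4) = 1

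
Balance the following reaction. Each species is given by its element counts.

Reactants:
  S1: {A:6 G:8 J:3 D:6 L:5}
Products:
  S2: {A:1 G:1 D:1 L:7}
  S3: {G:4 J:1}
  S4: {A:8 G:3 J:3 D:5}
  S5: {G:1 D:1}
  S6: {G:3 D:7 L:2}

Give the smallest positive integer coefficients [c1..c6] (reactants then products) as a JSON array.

A: 6·6 = 36 | 4·1+6·0+4·8+5·0+1·0 = 36
G: 6·8 = 48 | 4·1+6·4+4·3+5·1+1·3 = 48
J: 6·3 = 18 | 4·0+6·1+4·3+5·0+1·0 = 18
D: 6·6 = 36 | 4·1+6·0+4·5+5·1+1·7 = 36
L: 6·5 = 30 | 4·7+6·0+4·0+5·0+1·2 = 30
gcd(6,4,6,4,5,1) = 1

Coefficients: [6, 4, 6, 4, 5, 1]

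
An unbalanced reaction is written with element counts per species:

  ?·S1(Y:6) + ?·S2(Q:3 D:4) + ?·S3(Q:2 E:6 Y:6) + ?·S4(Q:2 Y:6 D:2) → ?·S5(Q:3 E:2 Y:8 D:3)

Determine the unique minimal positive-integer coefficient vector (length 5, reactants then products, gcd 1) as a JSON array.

Coefficients: [5, 4, 2, 1, 6]

Q: 5·0+4·3+2·2+1·2 = 18 | 6·3 = 18
E: 5·0+4·0+2·6+1·0 = 12 | 6·2 = 12
Y: 5·6+4·0+2·6+1·6 = 48 | 6·8 = 48
D: 5·0+4·4+2·0+1·2 = 18 | 6·3 = 18
gcd(5,4,2,1,6) = 1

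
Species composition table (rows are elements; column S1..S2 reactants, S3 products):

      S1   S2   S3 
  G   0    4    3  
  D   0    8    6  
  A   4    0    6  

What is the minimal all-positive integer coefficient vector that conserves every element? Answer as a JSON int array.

G: 6·0+3·4 = 12 | 4·3 = 12
D: 6·0+3·8 = 24 | 4·6 = 24
A: 6·4+3·0 = 24 | 4·6 = 24
gcd(6,3,4) = 1

Coefficients: [6, 3, 4]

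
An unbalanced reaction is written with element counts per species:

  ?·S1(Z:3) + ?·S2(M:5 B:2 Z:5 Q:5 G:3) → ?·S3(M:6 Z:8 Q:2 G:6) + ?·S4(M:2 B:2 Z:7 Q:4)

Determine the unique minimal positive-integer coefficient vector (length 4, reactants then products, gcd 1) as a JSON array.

M: 4·0+2·5 = 10 | 1·6+2·2 = 10
B: 4·0+2·2 = 4 | 1·0+2·2 = 4
Z: 4·3+2·5 = 22 | 1·8+2·7 = 22
Q: 4·0+2·5 = 10 | 1·2+2·4 = 10
G: 4·0+2·3 = 6 | 1·6+2·0 = 6
gcd(4,2,1,2) = 1

Coefficients: [4, 2, 1, 2]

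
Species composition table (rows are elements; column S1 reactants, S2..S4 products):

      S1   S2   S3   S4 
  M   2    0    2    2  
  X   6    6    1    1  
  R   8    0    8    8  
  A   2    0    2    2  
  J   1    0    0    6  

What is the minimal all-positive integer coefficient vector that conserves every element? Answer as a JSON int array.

Coefficients: [6, 5, 5, 1]

M: 6·2 = 12 | 5·0+5·2+1·2 = 12
X: 6·6 = 36 | 5·6+5·1+1·1 = 36
R: 6·8 = 48 | 5·0+5·8+1·8 = 48
A: 6·2 = 12 | 5·0+5·2+1·2 = 12
J: 6·1 = 6 | 5·0+5·0+1·6 = 6
gcd(6,5,5,1) = 1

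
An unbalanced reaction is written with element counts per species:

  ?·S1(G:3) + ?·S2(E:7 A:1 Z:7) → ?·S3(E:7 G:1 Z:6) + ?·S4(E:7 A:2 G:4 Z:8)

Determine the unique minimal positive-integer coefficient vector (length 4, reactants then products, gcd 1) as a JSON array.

Coefficients: [5, 6, 3, 3]

E: 5·0+6·7 = 42 | 3·7+3·7 = 42
A: 5·0+6·1 = 6 | 3·0+3·2 = 6
G: 5·3+6·0 = 15 | 3·1+3·4 = 15
Z: 5·0+6·7 = 42 | 3·6+3·8 = 42
gcd(5,6,3,3) = 1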